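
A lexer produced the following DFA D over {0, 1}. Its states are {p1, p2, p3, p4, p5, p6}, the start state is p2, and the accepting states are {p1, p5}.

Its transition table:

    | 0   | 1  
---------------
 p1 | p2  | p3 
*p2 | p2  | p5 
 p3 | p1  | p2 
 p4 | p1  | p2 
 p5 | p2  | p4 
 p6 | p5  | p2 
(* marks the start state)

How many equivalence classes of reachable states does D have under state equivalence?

Reachable states from the start: {p1,p2,p3,p4,p5}. Unreachable: {p6} — drop them.
Start with accepting vs non-accepting: {p1,p5} | {p2,p3,p4}.
Refine {p2,p3,p4} on symbol 0: members go to different blocks, giving {p3,p4} and {p2}.
Stable partition: {p1,p5} | {p3,p4} | {p2} — 3 equivalence classes.

3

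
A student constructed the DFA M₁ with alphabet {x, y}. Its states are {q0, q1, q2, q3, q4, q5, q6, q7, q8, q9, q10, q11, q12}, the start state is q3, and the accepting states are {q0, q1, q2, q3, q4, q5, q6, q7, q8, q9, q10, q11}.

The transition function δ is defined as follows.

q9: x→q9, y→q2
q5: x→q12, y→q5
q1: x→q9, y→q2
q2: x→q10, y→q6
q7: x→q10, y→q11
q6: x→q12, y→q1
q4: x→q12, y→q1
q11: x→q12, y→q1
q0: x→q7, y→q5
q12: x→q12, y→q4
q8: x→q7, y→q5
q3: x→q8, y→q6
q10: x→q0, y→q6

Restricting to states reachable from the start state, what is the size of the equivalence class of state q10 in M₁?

2

Every state is reachable, so we keep all 13.
Initial partition by acceptance: {q0,q1,q2,q3,q4,q5,q6,q7,q8,q9,q10,q11} | {q12}.
Split {q0,q1,q2,q3,q4,q5,q6,q7,q8,q9,q10,q11} by δ(·,x) → {q0,q1,q2,q3,q7,q8,q9,q10} and {q4,q5,q6,q11}.
Split {q0,q1,q2,q3,q7,q8,q9,q10} by δ(·,y) → {q0,q2,q3,q7,q8,q10} and {q1,q9}.
On input y, block {q4,q5,q6,q11} splits into {q4,q6,q11} and {q5}.
Refine {q0,q2,q3,q7,q8,q10} on symbol y: members go to different blocks, giving {q2,q3,q7,q10} and {q0,q8}.
On input x, block {q2,q3,q7,q10} splits into {q2,q7} and {q3,q10}.
Stable partition: {q2,q7} | {q12} | {q4,q6,q11} | {q1,q9} | {q5} | {q0,q8} | {q3,q10} — 7 equivalence classes.
State q10 belongs to the block {q3,q10}, which has 2 states.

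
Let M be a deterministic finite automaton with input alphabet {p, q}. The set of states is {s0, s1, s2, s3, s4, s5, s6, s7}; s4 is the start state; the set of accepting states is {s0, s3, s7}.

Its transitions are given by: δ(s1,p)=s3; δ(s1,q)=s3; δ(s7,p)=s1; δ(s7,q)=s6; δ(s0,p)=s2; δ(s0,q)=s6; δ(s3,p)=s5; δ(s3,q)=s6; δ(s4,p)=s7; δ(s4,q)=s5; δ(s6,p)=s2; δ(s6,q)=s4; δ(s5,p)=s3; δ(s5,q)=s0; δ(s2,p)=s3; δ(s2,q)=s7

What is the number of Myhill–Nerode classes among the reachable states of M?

4

P0 = {s0,s3,s7} | {s1,s2,s4,s5,s6}.
Refine {s1,s2,s4,s5,s6} on symbol p: members go to different blocks, giving {s1,s2,s4,s5} and {s6}.
Split {s1,s2,s4,s5} by δ(·,q) → {s1,s2,s5} and {s4}.
Stable partition: {s0,s3,s7} | {s1,s2,s5} | {s6} | {s4} — 4 equivalence classes.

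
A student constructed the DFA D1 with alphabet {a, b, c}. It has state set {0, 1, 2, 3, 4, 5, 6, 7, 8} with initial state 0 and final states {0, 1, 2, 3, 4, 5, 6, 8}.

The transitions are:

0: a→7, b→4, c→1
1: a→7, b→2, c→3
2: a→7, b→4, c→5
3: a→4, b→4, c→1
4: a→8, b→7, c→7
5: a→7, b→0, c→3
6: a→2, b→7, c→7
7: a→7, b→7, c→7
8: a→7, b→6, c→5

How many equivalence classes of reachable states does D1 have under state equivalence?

All states are reachable from the start state.
Initial partition by acceptance: {0,1,2,3,4,5,6,8} | {7}.
On input a, block {0,1,2,3,4,5,6,8} splits into {0,1,2,5,8} and {3,4,6}.
Split {0,1,2,5,8} by δ(·,b) → {0,2,8} and {1,5}.
On input a, block {3,4,6} splits into {4,6} and {3}.
Stable partition: {0,2,8} | {7} | {4,6} | {1,5} | {3} — 5 equivalence classes.

5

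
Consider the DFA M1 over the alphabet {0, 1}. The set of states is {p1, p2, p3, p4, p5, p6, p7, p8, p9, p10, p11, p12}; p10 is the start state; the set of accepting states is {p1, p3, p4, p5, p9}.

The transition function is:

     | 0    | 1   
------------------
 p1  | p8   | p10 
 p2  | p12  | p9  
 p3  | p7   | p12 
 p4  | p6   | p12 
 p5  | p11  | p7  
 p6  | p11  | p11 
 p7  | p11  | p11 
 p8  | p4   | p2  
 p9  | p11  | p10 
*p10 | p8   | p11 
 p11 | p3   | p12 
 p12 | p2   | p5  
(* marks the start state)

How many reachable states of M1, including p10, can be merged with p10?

First remove the unreachable states {p1}; 11 states remain.
P0 = {p3,p4,p5,p9} | {p2,p6,p7,p8,p10,p11,p12}.
On input 0, block {p2,p6,p7,p8,p10,p11,p12} splits into {p2,p6,p7,p10,p12} and {p8,p11}.
On input 0, block {p3,p4,p5,p9} splits into {p3,p4} and {p5,p9}.
Split {p2,p6,p7,p10,p12} by δ(·,0) → {p6,p7,p10} and {p2,p12}.
Stable partition: {p3,p4} | {p6,p7,p10} | {p8,p11} | {p5,p9} | {p2,p12} — 5 equivalence classes.
State p10 belongs to the block {p6,p7,p10}, which has 3 states.

3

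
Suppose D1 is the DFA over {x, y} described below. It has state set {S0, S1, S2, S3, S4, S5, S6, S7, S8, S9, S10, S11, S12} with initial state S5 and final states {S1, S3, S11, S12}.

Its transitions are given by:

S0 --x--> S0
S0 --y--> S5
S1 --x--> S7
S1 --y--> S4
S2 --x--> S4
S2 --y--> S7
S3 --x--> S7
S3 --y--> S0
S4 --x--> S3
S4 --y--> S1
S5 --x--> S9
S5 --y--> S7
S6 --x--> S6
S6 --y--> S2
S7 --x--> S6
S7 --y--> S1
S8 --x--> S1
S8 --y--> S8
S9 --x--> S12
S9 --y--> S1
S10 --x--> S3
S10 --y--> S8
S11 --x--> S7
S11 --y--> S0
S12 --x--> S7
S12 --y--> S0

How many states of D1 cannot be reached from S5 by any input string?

3

No path from S5 leads to S8, S10, S11; the other 10 states are all reachable.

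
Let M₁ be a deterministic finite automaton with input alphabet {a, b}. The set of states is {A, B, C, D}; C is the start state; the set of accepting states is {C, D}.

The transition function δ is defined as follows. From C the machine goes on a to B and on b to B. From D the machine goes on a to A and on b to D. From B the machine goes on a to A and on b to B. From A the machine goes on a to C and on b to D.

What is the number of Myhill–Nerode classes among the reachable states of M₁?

Every state is reachable, so we keep all 4.
Start with accepting vs non-accepting: {C,D} | {A,B}.
On input b, block {C,D} splits into {C} and {D}.
Refine {A,B} on symbol a: members go to different blocks, giving {A} and {B}.
The partition is now stable with 4 blocks: {C} | {A} | {D} | {B}.

4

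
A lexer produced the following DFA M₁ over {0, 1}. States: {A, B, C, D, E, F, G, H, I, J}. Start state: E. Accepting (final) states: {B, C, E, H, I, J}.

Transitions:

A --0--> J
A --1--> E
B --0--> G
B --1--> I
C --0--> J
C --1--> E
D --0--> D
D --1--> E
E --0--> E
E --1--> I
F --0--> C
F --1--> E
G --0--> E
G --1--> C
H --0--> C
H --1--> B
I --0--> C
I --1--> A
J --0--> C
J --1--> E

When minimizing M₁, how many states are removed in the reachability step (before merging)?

Starting at E and following transitions, the reachable set is {A, C, E, I, J}. That leaves B, D, F, G, H unreachable — 5 in total.

5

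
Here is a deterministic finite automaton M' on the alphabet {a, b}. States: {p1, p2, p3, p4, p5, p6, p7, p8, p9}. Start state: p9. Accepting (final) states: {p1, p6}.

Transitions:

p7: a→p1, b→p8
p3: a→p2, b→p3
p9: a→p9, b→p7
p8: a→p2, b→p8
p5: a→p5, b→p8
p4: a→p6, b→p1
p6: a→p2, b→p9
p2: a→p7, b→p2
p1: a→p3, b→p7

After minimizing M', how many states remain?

States {p4,p5,p6} cannot be reached from the start state, so discard them.
P0 = {p1} | {p2,p3,p7,p8,p9}.
Refine {p2,p3,p7,p8,p9} on symbol a: members go to different blocks, giving {p2,p3,p8,p9} and {p7}.
Split {p2,p3,p8,p9} by δ(·,a) → {p3,p8,p9} and {p2}.
Refine {p3,p8,p9} on symbol a: members go to different blocks, giving {p3,p8} and {p9}.
The partition is now stable with 5 blocks: {p1} | {p3,p8} | {p7} | {p2} | {p9}.

5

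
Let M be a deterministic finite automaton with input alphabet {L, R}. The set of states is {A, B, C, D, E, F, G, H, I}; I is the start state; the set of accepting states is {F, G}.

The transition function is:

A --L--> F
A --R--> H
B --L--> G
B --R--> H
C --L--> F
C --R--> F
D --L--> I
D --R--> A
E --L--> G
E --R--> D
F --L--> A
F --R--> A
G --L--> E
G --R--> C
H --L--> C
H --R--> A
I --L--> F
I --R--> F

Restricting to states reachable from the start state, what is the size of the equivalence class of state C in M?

2

Reachable states from the start: {A,C,F,H,I}. Unreachable: {B,D,E,G} — drop them.
P0 = {F} | {A,C,H,I}.
Split {A,C,H,I} by δ(·,L) → {A,C,I} and {H}.
Refine {A,C,I} on symbol R: members go to different blocks, giving {C,I} and {A}.
Stable partition: {F} | {C,I} | {H} | {A} — 4 equivalence classes.
The equivalence class containing C is {C,I}, of size 2.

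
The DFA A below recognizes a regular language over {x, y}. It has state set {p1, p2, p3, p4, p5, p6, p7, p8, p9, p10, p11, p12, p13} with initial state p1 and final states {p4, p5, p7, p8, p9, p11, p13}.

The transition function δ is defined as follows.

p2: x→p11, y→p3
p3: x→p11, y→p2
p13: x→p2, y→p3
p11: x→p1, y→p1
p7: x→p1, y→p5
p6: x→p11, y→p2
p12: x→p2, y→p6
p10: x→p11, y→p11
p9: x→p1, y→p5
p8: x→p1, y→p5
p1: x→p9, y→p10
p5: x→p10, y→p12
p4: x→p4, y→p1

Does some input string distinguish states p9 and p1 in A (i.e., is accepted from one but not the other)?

Reachable states from the start: {p1,p2,p3,p5,p6,p9,p10,p11,p12}. Unreachable: {p4,p7,p8,p13} — drop them.
P0 = {p5,p9,p11} | {p1,p2,p3,p6,p10,p12}.
Refine {p5,p9,p11} on symbol y: members go to different blocks, giving {p5,p11} and {p9}.
On input x, block {p1,p2,p3,p6,p10,p12} splits into {p2,p3,p6,p10} and {p1} and {p12}.
Split {p5,p11} by δ(·,x) → {p5} and {p11}.
Refine {p2,p3,p6,p10} on symbol y: members go to different blocks, giving {p2,p3,p6} and {p10}.
The partition is now stable with 7 blocks: {p5} | {p2,p3,p6} | {p9} | {p1} | {p12} | {p11} | {p10}.
p9 and p1 end up in different blocks, so they are distinguishable. For instance, the string 'ε' is accepted from only p9.

Yes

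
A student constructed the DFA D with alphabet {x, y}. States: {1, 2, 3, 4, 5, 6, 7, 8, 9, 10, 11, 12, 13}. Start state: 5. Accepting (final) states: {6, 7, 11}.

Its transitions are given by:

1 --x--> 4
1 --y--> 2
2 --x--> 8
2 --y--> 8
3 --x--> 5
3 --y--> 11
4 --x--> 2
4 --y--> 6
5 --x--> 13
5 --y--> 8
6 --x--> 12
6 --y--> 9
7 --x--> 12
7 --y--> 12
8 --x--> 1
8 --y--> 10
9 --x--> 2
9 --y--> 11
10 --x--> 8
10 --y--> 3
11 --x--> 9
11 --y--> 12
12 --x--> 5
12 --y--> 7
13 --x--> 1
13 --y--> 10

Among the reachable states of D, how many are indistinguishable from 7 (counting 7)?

Every state is reachable, so we keep all 13.
P0 = {6,7,11} | {1,2,3,4,5,8,9,10,12,13}.
Refine {1,2,3,4,5,8,9,10,12,13} on symbol y: members go to different blocks, giving {1,2,5,8,10,13} and {3,4,9,12}.
Split {1,2,5,8,10,13} by δ(·,x) → {2,5,8,10,13} and {1}.
Split {2,5,8,10,13} by δ(·,x) → {2,5,10} and {8,13}.
On input y, block {2,5,10} splits into {2,5} and {10}.
Stable partition: {6,7,11} | {2,5} | {3,4,9,12} | {1} | {8,13} | {10} — 6 equivalence classes.
The equivalence class containing 7 is {6,7,11}, of size 3.

3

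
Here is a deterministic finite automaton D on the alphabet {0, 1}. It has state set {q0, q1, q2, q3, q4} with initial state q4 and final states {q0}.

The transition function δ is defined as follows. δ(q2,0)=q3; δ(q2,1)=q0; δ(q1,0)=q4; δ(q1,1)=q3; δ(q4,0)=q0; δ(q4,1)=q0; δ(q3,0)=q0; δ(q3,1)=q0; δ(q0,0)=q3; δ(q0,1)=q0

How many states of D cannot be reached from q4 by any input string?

Starting at q4 and following transitions, the reachable set is {q0, q3, q4}. That leaves q1, q2 unreachable — 2 in total.

2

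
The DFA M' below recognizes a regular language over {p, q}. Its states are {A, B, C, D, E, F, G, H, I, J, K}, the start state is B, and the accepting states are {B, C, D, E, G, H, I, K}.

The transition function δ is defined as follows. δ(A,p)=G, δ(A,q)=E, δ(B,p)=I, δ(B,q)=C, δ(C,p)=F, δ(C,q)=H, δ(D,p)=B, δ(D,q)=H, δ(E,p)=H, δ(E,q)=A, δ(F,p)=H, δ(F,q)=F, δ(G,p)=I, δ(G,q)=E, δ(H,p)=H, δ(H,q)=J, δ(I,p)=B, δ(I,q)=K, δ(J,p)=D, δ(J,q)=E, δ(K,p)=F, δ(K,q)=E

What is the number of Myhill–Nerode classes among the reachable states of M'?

All states are reachable from the start state.
P0 = {B,C,D,E,G,H,I,K} | {A,F,J}.
On input p, block {B,C,D,E,G,H,I,K} splits into {B,D,E,G,H,I} and {C,K}.
On input q, block {B,D,E,G,H,I} splits into {B,I} and {D,G} and {E,H}.
Refine {A,F,J} on symbol p: members go to different blocks, giving {A,J} and {F}.
No further refinement is possible. Final partition (6 blocks): {B,I} | {A,J} | {C,K} | {D,G} | {E,H} | {F}.

6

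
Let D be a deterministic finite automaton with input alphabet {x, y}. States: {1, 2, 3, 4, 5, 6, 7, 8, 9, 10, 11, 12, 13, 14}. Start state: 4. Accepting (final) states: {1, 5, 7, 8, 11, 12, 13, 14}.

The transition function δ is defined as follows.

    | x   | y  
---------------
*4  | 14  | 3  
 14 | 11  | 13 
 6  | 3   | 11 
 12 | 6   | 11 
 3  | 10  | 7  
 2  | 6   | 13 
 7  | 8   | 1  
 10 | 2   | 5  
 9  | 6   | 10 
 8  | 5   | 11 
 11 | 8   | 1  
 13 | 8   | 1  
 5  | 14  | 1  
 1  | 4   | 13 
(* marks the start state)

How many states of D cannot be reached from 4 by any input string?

BFS from 4 reaches {1, 2, 3, 4, 5, 6, 7, 8, 10, 11, 13, 14}; the 2 state(s) 9, 12 are never visited.

2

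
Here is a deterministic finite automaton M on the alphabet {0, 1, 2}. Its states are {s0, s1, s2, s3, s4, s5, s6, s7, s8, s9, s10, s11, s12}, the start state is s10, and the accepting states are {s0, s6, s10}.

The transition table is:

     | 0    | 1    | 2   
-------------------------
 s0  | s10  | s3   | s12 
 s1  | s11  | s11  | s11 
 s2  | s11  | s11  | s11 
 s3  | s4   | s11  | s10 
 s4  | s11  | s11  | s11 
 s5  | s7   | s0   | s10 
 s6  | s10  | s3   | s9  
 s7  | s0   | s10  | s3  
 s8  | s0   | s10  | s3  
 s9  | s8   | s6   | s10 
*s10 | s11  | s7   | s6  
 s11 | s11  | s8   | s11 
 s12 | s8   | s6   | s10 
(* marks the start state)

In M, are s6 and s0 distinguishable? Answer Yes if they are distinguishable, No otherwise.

States {s1,s2,s5} cannot be reached from the start state, so discard them.
Start with accepting vs non-accepting: {s0,s6,s10} | {s3,s4,s7,s8,s9,s11,s12}.
On input 0, block {s0,s6,s10} splits into {s0,s6} and {s10}.
On input 0, block {s3,s4,s7,s8,s9,s11,s12} splits into {s3,s4,s9,s11,s12} and {s7,s8}.
On input 0, block {s3,s4,s9,s11,s12} splits into {s3,s4,s11} and {s9,s12}.
Refine {s3,s4,s11} on symbol 1: members go to different blocks, giving {s3,s4} and {s11}.
Refine {s3,s4} on symbol 0: members go to different blocks, giving {s3} and {s4}.
No further refinement is possible. Final partition (7 blocks): {s0,s6} | {s3} | {s10} | {s7,s8} | {s9,s12} | {s11} | {s4}.
s6 and s0 lie in the same block of the stable partition, so they are equivalent — no string distinguishes them.

No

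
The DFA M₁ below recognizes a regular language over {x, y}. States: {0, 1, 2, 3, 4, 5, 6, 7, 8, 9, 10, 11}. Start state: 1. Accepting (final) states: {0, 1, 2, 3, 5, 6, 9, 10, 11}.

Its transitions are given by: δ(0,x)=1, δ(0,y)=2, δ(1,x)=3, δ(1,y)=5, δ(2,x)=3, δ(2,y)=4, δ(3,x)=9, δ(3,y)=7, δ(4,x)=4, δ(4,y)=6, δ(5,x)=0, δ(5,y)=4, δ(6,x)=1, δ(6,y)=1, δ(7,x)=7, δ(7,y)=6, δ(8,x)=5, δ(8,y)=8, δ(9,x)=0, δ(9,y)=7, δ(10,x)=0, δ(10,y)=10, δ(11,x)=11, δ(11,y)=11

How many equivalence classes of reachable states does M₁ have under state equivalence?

7

States {8,10,11} cannot be reached from the start state, so discard them.
P0 = {0,1,2,3,5,6,9} | {4,7}.
On input y, block {0,1,2,3,5,6,9} splits into {2,3,5,9} and {0,1,6}.
Split {2,3,5,9} by δ(·,x) → {2,3} and {5,9}.
Split {2,3} by δ(·,x) → {2} and {3}.
Split {0,1,6} by δ(·,x) → {0,6} and {1}.
Split {0,6} by δ(·,y) → {0} and {6}.
The partition is now stable with 7 blocks: {2} | {4,7} | {0} | {5,9} | {3} | {1} | {6}.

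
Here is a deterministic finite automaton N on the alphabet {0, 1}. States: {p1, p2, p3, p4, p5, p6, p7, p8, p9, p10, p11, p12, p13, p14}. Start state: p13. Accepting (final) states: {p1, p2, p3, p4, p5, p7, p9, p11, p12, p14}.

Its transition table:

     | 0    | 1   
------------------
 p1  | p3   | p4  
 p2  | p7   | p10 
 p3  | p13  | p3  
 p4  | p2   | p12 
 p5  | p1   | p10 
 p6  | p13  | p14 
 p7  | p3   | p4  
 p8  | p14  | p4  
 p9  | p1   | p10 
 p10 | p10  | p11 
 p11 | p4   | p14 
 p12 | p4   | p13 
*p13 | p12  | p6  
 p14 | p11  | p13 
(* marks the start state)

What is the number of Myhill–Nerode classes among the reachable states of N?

First remove the unreachable states {p1,p5,p8,p9}; 10 states remain.
Start with accepting vs non-accepting: {p2,p3,p4,p7,p11,p12,p14} | {p6,p10,p13}.
Split {p2,p3,p4,p7,p11,p12,p14} by δ(·,0) → {p2,p4,p7,p11,p12,p14} and {p3}.
Refine {p2,p4,p7,p11,p12,p14} on symbol 0: members go to different blocks, giving {p2,p4,p11,p12,p14} and {p7}.
Refine {p2,p4,p11,p12,p14} on symbol 0: members go to different blocks, giving {p4,p11,p12,p14} and {p2}.
On input 0, block {p4,p11,p12,p14} splits into {p11,p12,p14} and {p4}.
Refine {p11,p12,p14} on symbol 0: members go to different blocks, giving {p11,p12} and {p14}.
Refine {p11,p12} on symbol 1: members go to different blocks, giving {p11} and {p12}.
Refine {p6,p10,p13} on symbol 0: members go to different blocks, giving {p6,p10} and {p13}.
On input 0, block {p6,p10} splits into {p6} and {p10}.
The partition is now stable with 10 blocks: {p11} | {p6} | {p3} | {p7} | {p2} | {p4} | {p14} | {p12} | {p13} | {p10}.

10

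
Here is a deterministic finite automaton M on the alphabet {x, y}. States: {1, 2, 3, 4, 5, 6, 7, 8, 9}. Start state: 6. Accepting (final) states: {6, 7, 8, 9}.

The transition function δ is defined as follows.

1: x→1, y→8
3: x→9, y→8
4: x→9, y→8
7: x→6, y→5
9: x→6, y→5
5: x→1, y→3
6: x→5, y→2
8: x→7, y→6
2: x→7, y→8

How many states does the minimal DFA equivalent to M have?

First remove the unreachable states {4}; 8 states remain.
Start with accepting vs non-accepting: {6,7,8,9} | {1,2,3,5}.
On input x, block {6,7,8,9} splits into {7,8,9} and {6}.
Split {7,8,9} by δ(·,x) → {7,9} and {8}.
Split {1,2,3,5} by δ(·,x) → {1,5} and {2,3}.
On input y, block {1,5} splits into {1} and {5}.
Stable partition: {7,9} | {1} | {6} | {8} | {2,3} | {5} — 6 equivalence classes.

6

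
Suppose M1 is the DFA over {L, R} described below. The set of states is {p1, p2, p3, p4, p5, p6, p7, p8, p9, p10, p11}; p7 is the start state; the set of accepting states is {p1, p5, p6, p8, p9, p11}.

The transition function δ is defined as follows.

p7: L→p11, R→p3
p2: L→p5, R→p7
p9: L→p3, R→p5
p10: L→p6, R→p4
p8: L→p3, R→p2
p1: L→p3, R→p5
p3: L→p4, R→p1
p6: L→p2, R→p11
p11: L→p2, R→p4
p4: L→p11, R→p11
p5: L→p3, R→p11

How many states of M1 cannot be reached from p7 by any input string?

4

No path from p7 leads to p6, p8, p9, p10; the other 7 states are all reachable.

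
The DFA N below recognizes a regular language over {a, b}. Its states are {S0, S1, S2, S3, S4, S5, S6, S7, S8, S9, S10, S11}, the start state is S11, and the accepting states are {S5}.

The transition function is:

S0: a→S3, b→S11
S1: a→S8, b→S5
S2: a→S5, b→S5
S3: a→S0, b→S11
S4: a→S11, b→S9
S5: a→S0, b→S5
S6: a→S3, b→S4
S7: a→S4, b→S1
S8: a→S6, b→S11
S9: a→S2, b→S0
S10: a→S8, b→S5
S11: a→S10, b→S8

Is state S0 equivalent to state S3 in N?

Reachable states from the start: {S0,S2,S3,S4,S5,S6,S8,S9,S10,S11}. Unreachable: {S1,S7} — drop them.
P0 = {S5} | {S0,S2,S3,S4,S6,S8,S9,S10,S11}.
On input a, block {S0,S2,S3,S4,S6,S8,S9,S10,S11} splits into {S0,S3,S4,S6,S8,S9,S10,S11} and {S2}.
On input a, block {S0,S3,S4,S6,S8,S9,S10,S11} splits into {S0,S3,S4,S6,S8,S10,S11} and {S9}.
Refine {S0,S3,S4,S6,S8,S10,S11} on symbol b: members go to different blocks, giving {S0,S3,S6,S8,S11} and {S4} and {S10}.
Split {S0,S3,S6,S8,S11} by δ(·,a) → {S0,S3,S6,S8} and {S11}.
Split {S0,S3,S6,S8} by δ(·,b) → {S0,S3,S8} and {S6}.
Split {S0,S3,S8} by δ(·,a) → {S0,S3} and {S8}.
No further refinement is possible. Final partition (9 blocks): {S5} | {S0,S3} | {S2} | {S9} | {S4} | {S10} | {S11} | {S6} | {S8}.
S0 and S3 lie in the same block of the stable partition, so they are equivalent — no string distinguishes them.

Yes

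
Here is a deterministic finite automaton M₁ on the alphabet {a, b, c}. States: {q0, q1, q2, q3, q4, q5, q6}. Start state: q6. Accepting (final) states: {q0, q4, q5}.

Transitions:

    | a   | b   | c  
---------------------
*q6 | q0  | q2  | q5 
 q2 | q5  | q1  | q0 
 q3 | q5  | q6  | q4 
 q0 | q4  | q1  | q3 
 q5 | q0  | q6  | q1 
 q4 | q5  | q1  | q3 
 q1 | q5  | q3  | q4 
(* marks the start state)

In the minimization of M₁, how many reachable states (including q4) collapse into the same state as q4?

3

Every state is reachable, so we keep all 7.
Initial partition by acceptance: {q0,q4,q5} | {q1,q2,q3,q6}.
No further refinement is possible. Final partition (2 blocks): {q0,q4,q5} | {q1,q2,q3,q6}.
State q4 belongs to the block {q0,q4,q5}, which has 3 states.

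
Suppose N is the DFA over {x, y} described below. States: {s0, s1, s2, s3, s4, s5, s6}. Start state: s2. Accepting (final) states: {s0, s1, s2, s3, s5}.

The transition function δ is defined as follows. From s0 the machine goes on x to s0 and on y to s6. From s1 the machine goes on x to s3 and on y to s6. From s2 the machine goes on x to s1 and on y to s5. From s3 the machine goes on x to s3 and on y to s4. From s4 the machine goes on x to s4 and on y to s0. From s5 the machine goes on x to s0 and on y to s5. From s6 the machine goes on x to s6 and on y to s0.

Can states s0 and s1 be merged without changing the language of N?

P0 = {s0,s1,s2,s3,s5} | {s4,s6}.
On input y, block {s0,s1,s2,s3,s5} splits into {s0,s1,s3} and {s2,s5}.
No further refinement is possible. Final partition (3 blocks): {s0,s1,s3} | {s4,s6} | {s2,s5}.
s0 and s1 lie in the same block of the stable partition, so they are equivalent — no string distinguishes them.

Yes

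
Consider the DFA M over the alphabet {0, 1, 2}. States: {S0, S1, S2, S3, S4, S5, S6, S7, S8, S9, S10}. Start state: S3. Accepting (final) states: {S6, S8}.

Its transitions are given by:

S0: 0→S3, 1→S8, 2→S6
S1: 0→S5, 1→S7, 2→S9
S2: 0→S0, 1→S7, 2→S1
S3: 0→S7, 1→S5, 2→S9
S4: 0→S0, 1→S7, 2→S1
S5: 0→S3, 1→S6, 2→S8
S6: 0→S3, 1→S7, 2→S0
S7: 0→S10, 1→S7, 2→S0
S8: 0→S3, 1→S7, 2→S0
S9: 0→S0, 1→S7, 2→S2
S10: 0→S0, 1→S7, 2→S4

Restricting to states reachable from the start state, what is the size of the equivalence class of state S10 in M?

Every state is reachable, so we keep all 11.
Start with accepting vs non-accepting: {S6,S8} | {S0,S1,S2,S3,S4,S5,S7,S9,S10}.
Refine {S0,S1,S2,S3,S4,S5,S7,S9,S10} on symbol 1: members go to different blocks, giving {S1,S2,S3,S4,S7,S9,S10} and {S0,S5}.
Split {S1,S2,S3,S4,S7,S9,S10} by δ(·,0) → {S1,S2,S4,S9,S10} and {S3,S7}.
Refine {S3,S7} on symbol 0: members go to different blocks, giving {S3} and {S7}.
Stable partition: {S6,S8} | {S1,S2,S4,S9,S10} | {S0,S5} | {S3} | {S7} — 5 equivalence classes.
The equivalence class containing S10 is {S1,S2,S4,S9,S10}, of size 5.

5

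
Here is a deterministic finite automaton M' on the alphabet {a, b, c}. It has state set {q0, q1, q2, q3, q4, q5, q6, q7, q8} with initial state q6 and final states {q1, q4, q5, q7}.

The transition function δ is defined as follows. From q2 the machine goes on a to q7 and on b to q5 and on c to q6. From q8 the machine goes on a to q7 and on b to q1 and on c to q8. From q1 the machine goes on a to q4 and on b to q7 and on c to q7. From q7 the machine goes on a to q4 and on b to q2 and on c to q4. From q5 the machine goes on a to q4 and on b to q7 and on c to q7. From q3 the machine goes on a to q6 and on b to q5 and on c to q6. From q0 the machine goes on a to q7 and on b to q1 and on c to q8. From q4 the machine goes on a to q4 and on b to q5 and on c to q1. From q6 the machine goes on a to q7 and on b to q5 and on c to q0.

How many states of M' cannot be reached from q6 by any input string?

BFS from q6 reaches {q0, q1, q2, q4, q5, q6, q7, q8}; the 1 state(s) q3 are never visited.

1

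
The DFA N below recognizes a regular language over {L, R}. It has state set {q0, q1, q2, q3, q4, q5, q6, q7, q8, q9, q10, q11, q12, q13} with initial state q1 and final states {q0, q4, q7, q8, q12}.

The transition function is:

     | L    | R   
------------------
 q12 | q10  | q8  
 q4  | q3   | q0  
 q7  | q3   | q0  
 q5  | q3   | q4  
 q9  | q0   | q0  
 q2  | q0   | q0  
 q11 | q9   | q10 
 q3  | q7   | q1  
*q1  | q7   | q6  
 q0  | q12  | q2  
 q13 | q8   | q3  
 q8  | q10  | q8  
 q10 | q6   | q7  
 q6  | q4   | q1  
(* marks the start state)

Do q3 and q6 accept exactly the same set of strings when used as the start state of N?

Yes

Reachable states from the start: {q0,q1,q2,q3,q4,q6,q7,q8,q10,q12}. Unreachable: {q5,q9,q11,q13} — drop them.
P0 = {q0,q4,q7,q8,q12} | {q1,q2,q3,q6,q10}.
Split {q0,q4,q7,q8,q12} by δ(·,L) → {q4,q7,q8,q12} and {q0}.
Refine {q4,q7,q8,q12} on symbol R: members go to different blocks, giving {q4,q7} and {q8,q12}.
Refine {q1,q2,q3,q6,q10} on symbol L: members go to different blocks, giving {q1,q3,q6} and {q2} and {q10}.
No further refinement is possible. Final partition (6 blocks): {q4,q7} | {q1,q3,q6} | {q0} | {q8,q12} | {q2} | {q10}.
q3 and q6 lie in the same block of the stable partition, so they are equivalent — no string distinguishes them.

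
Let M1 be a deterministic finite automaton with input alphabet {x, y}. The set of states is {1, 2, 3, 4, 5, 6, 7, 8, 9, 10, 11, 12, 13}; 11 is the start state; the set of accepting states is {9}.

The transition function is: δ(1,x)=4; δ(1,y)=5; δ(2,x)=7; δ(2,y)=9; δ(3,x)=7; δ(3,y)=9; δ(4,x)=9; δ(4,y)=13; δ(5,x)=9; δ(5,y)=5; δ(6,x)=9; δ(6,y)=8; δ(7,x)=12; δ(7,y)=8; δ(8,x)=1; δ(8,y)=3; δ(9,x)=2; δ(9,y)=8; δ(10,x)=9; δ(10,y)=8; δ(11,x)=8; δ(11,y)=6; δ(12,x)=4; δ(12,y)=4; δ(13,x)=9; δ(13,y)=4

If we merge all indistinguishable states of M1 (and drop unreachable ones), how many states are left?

8

First remove the unreachable states {10}; 12 states remain.
Initial partition by acceptance: {9} | {1,2,3,4,5,6,7,8,11,12,13}.
Split {1,2,3,4,5,6,7,8,11,12,13} by δ(·,x) → {1,2,3,7,8,11,12} and {4,5,6,13}.
Split {1,2,3,7,8,11,12} by δ(·,x) → {2,3,7,8,11} and {1,12}.
Refine {2,3,7,8,11} on symbol x: members go to different blocks, giving {2,3,11} and {7,8}.
On input y, block {2,3,11} splits into {2,3} and {11}.
On input y, block {4,5,6,13} splits into {4,5,13} and {6}.
On input y, block {7,8} splits into {7} and {8}.
Stable partition: {9} | {2,3} | {4,5,13} | {1,12} | {7} | {11} | {6} | {8} — 8 equivalence classes.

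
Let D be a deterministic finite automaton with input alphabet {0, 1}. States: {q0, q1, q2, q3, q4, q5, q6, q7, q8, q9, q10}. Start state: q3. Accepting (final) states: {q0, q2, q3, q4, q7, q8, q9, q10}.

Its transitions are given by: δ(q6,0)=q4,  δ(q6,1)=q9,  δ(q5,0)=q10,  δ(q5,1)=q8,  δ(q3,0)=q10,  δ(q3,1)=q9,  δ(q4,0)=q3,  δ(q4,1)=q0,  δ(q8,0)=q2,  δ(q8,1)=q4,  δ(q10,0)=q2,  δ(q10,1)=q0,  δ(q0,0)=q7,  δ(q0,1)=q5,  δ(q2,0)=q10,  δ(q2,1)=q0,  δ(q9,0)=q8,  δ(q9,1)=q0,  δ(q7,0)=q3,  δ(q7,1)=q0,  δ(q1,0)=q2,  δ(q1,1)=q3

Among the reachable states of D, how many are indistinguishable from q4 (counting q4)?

States {q1,q6} cannot be reached from the start state, so discard them.
Initial partition by acceptance: {q0,q2,q3,q4,q7,q8,q9,q10} | {q5}.
On input 1, block {q0,q2,q3,q4,q7,q8,q9,q10} splits into {q2,q3,q4,q7,q8,q9,q10} and {q0}.
On input 1, block {q2,q3,q4,q7,q8,q9,q10} splits into {q2,q4,q7,q9,q10} and {q3,q8}.
Split {q2,q4,q7,q9,q10} by δ(·,0) → {q4,q7,q9} and {q2,q10}.
Stable partition: {q4,q7,q9} | {q5} | {q0} | {q3,q8} | {q2,q10} — 5 equivalence classes.
State q4 belongs to the block {q4,q7,q9}, which has 3 states.

3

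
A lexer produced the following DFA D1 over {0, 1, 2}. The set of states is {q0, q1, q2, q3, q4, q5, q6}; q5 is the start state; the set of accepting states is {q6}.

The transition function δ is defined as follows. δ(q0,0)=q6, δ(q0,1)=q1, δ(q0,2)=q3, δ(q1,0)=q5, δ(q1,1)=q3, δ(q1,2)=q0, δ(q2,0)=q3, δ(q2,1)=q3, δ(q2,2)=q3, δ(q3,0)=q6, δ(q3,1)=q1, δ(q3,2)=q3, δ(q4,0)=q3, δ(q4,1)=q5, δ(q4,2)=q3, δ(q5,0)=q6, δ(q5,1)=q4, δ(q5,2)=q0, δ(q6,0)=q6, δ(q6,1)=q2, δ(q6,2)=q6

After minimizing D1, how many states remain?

Initial partition by acceptance: {q6} | {q0,q1,q2,q3,q4,q5}.
Refine {q0,q1,q2,q3,q4,q5} on symbol 0: members go to different blocks, giving {q0,q3,q5} and {q1,q2,q4}.
Stable partition: {q6} | {q0,q3,q5} | {q1,q2,q4} — 3 equivalence classes.

3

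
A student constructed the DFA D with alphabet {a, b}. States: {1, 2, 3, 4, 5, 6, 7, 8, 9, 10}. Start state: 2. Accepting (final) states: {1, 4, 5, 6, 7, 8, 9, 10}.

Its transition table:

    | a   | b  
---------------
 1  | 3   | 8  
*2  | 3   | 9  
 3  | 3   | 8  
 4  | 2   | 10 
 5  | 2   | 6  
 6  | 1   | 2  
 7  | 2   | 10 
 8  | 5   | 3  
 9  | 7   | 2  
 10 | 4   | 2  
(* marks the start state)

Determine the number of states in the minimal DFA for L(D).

3

Every state is reachable, so we keep all 10.
Initial partition by acceptance: {1,4,5,6,7,8,9,10} | {2,3}.
Split {1,4,5,6,7,8,9,10} by δ(·,a) → {1,4,5,7} and {6,8,9,10}.
The partition is now stable with 3 blocks: {1,4,5,7} | {2,3} | {6,8,9,10}.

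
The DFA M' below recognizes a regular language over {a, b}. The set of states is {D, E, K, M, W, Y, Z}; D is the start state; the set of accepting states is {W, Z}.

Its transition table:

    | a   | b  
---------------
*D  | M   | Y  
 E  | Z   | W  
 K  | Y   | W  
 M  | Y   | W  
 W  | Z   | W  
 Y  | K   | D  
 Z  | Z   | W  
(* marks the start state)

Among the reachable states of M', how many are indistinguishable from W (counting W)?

Reachable states from the start: {D,K,M,W,Y,Z}. Unreachable: {E} — drop them.
P0 = {W,Z} | {D,K,M,Y}.
Refine {D,K,M,Y} on symbol b: members go to different blocks, giving {D,Y} and {K,M}.
No further refinement is possible. Final partition (3 blocks): {W,Z} | {D,Y} | {K,M}.
The equivalence class containing W is {W,Z}, of size 2.

2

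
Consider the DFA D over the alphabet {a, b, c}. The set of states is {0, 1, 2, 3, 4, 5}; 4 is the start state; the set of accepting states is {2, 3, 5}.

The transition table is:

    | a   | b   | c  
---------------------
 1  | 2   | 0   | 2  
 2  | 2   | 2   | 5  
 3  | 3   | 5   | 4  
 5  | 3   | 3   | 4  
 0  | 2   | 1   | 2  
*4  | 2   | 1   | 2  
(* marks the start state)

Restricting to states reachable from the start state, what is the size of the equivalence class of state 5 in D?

2

Initial partition by acceptance: {2,3,5} | {0,1,4}.
Split {2,3,5} by δ(·,c) → {3,5} and {2}.
The partition is now stable with 3 blocks: {3,5} | {0,1,4} | {2}.
State 5 belongs to the block {3,5}, which has 2 states.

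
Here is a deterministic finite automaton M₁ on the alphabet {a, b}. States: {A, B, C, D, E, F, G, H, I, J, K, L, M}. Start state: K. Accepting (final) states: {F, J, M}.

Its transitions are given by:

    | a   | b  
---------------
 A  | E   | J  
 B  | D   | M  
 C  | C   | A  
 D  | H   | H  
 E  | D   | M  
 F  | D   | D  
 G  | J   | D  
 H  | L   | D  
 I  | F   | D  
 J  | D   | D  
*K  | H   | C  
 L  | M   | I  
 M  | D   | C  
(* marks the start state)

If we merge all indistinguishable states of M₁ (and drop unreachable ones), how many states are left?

10

First remove the unreachable states {B,G}; 11 states remain.
P0 = {F,J,M} | {A,C,D,E,H,I,K,L}.
Split {A,C,D,E,H,I,K,L} by δ(·,a) → {A,C,D,E,H,K} and {I,L}.
Split {A,C,D,E,H,K} by δ(·,a) → {A,C,D,E,K} and {H}.
On input a, block {A,C,D,E,K} splits into {A,C,E} and {D,K}.
Refine {F,J,M} on symbol b: members go to different blocks, giving {F,J} and {M}.
Split {A,C,E} by δ(·,a) → {A,C} and {E}.
Refine {A,C} on symbol a: members go to different blocks, giving {A} and {C}.
Refine {I,L} on symbol a: members go to different blocks, giving {I} and {L}.
On input b, block {D,K} splits into {D} and {K}.
No further refinement is possible. Final partition (10 blocks): {F,J} | {A} | {I} | {H} | {D} | {M} | {E} | {C} | {L} | {K}.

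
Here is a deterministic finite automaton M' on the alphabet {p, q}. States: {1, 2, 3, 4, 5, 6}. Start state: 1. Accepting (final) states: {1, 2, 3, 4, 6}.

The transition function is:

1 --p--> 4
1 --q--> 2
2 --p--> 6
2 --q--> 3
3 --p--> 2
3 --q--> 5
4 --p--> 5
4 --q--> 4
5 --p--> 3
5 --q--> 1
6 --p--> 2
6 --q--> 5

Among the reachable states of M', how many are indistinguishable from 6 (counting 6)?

Every state is reachable, so we keep all 6.
Initial partition by acceptance: {1,2,3,4,6} | {5}.
Split {1,2,3,4,6} by δ(·,p) → {1,2,3,6} and {4}.
On input p, block {1,2,3,6} splits into {2,3,6} and {1}.
Split {2,3,6} by δ(·,q) → {3,6} and {2}.
No further refinement is possible. Final partition (5 blocks): {3,6} | {5} | {4} | {1} | {2}.
State 6 belongs to the block {3,6}, which has 2 states.

2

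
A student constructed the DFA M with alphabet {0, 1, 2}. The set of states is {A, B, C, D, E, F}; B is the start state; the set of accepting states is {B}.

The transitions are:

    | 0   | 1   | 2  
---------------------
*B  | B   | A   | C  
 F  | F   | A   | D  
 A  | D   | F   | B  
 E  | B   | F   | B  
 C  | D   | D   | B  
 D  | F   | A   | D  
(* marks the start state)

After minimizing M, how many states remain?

3

First remove the unreachable states {E}; 5 states remain.
P0 = {B} | {A,C,D,F}.
Refine {A,C,D,F} on symbol 2: members go to different blocks, giving {A,C} and {D,F}.
No further refinement is possible. Final partition (3 blocks): {B} | {A,C} | {D,F}.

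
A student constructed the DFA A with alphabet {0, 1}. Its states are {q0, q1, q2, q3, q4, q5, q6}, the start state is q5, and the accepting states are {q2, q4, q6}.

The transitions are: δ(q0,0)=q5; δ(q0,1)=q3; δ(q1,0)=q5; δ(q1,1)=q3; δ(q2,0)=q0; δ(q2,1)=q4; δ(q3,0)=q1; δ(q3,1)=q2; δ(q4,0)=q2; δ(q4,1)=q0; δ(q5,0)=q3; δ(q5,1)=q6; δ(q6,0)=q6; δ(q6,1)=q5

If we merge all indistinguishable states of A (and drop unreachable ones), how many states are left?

Every state is reachable, so we keep all 7.
Start with accepting vs non-accepting: {q2,q4,q6} | {q0,q1,q3,q5}.
On input 0, block {q2,q4,q6} splits into {q4,q6} and {q2}.
Refine {q4,q6} on symbol 0: members go to different blocks, giving {q4} and {q6}.
On input 1, block {q0,q1,q3,q5} splits into {q0,q1} and {q3} and {q5}.
No further refinement is possible. Final partition (6 blocks): {q4} | {q0,q1} | {q2} | {q6} | {q3} | {q5}.

6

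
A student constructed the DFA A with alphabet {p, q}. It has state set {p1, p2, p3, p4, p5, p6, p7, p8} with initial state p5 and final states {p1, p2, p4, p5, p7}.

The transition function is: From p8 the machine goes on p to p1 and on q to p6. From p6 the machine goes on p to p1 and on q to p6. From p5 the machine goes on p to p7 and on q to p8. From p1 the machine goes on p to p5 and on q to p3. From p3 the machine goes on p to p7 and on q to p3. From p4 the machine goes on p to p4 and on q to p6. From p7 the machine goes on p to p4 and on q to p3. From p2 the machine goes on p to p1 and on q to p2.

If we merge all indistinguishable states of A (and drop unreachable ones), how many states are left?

2

States {p2} cannot be reached from the start state, so discard them.
Start with accepting vs non-accepting: {p1,p4,p5,p7} | {p3,p6,p8}.
The partition is now stable with 2 blocks: {p1,p4,p5,p7} | {p3,p6,p8}.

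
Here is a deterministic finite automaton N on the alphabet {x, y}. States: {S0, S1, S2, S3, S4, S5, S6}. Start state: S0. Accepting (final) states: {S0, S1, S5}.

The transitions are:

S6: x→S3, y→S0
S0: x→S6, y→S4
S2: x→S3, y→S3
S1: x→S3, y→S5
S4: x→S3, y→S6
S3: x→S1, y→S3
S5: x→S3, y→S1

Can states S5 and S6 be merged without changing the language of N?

No

Reachable states from the start: {S0,S1,S3,S4,S5,S6}. Unreachable: {S2} — drop them.
Initial partition by acceptance: {S0,S1,S5} | {S3,S4,S6}.
On input y, block {S0,S1,S5} splits into {S1,S5} and {S0}.
Refine {S3,S4,S6} on symbol x: members go to different blocks, giving {S4,S6} and {S3}.
Refine {S4,S6} on symbol y: members go to different blocks, giving {S4} and {S6}.
Stable partition: {S1,S5} | {S4} | {S0} | {S3} | {S6} — 5 equivalence classes.
S5 and S6 end up in different blocks, so they are distinguishable. For instance, the string 'ε' is accepted from only S5.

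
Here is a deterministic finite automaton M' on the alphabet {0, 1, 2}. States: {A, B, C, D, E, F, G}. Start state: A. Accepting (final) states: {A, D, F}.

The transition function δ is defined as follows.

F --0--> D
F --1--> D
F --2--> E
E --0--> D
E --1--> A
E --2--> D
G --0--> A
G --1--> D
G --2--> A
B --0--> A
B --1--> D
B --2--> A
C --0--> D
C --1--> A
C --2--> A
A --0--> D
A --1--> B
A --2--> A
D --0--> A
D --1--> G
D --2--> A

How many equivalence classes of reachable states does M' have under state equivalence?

2

First remove the unreachable states {C,E,F}; 4 states remain.
Initial partition by acceptance: {A,D} | {B,G}.
No further refinement is possible. Final partition (2 blocks): {A,D} | {B,G}.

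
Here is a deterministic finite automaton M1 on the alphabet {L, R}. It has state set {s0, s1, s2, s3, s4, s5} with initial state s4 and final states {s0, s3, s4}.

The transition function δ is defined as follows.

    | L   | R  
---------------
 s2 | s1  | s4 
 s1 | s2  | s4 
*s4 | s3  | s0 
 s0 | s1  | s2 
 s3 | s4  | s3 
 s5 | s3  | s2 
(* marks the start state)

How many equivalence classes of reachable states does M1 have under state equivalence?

4

States {s5} cannot be reached from the start state, so discard them.
P0 = {s0,s3,s4} | {s1,s2}.
Split {s0,s3,s4} by δ(·,L) → {s3,s4} and {s0}.
Split {s3,s4} by δ(·,R) → {s3} and {s4}.
Stable partition: {s3} | {s1,s2} | {s0} | {s4} — 4 equivalence classes.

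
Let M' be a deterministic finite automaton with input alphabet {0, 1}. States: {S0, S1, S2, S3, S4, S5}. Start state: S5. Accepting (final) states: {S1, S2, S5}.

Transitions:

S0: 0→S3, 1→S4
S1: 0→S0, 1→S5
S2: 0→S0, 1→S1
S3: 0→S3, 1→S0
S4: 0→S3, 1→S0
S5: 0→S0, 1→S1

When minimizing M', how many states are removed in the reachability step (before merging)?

1

Starting at S5 and following transitions, the reachable set is {S0, S1, S3, S4, S5}. That leaves S2 unreachable — 1 in total.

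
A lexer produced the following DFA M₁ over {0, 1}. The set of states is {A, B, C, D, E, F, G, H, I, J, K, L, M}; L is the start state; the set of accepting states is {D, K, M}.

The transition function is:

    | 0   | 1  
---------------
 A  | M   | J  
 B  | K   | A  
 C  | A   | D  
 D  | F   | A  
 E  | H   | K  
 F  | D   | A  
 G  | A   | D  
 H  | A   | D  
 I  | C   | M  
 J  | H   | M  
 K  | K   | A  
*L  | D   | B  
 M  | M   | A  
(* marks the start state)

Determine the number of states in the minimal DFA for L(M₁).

First remove the unreachable states {C,E,G,I}; 9 states remain.
Initial partition by acceptance: {D,K,M} | {A,B,F,H,J,L}.
On input 0, block {D,K,M} splits into {K,M} and {D}.
Split {A,B,F,H,J,L} by δ(·,0) → {A,B} and {F,L} and {H,J}.
On input 1, block {A,B} splits into {A} and {B}.
Refine {F,L} on symbol 1: members go to different blocks, giving {F} and {L}.
Split {H,J} by δ(·,0) → {H} and {J}.
Stable partition: {K,M} | {A} | {D} | {F} | {H} | {B} | {L} | {J} — 8 equivalence classes.

8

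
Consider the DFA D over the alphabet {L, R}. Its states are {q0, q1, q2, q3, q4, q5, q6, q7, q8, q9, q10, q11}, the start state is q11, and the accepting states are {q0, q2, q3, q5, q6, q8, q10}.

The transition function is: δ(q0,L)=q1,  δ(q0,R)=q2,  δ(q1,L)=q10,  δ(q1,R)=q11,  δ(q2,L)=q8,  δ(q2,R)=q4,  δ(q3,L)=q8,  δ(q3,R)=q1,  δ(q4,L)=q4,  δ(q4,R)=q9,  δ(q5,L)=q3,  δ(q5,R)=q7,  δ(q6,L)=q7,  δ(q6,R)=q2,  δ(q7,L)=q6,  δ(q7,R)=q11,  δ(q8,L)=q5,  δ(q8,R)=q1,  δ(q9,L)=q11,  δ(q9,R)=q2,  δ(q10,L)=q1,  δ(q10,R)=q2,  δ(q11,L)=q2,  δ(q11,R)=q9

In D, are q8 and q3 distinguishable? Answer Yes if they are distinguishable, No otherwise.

No

States {q0} cannot be reached from the start state, so discard them.
Start with accepting vs non-accepting: {q2,q3,q5,q6,q8,q10} | {q1,q4,q7,q9,q11}.
Split {q2,q3,q5,q6,q8,q10} by δ(·,L) → {q2,q3,q5,q8} and {q6,q10}.
Refine {q1,q4,q7,q9,q11} on symbol L: members go to different blocks, giving {q1,q7} and {q4,q9} and {q11}.
Split {q2,q3,q5,q8} by δ(·,R) → {q3,q5,q8} and {q2}.
Refine {q4,q9} on symbol L: members go to different blocks, giving {q4} and {q9}.
No further refinement is possible. Final partition (7 blocks): {q3,q5,q8} | {q1,q7} | {q6,q10} | {q4} | {q11} | {q2} | {q9}.
q8 and q3 lie in the same block of the stable partition, so they are equivalent — no string distinguishes them.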